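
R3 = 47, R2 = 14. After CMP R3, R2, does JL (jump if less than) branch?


Trace:
  R3 = 47, R2 = 14
  CMP R3, R2  → compares 47 vs 14
  JL checks: is 47 less than 14?
  47 > 14, so condition is false
Branch taken: No

No


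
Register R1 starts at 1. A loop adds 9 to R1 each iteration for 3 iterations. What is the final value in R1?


Starting value: R1 = 1
  Iter 1: R1 = 1 + 9 = 10
  Iter 2: R1 = 10 + 9 = 19
  Iter 3: R1 = 19 + 9 = 28
Final: R1 = 28

28


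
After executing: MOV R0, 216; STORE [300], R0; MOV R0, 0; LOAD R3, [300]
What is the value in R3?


Register and memory trace:
  MOV R0, 216  → R0 = 216
  STORE [300], R0  → mem[300] = 216
  MOV R0, 0  → R0 = 0
  LOAD R3, [300]  → R3 = mem[300] = 216
Final: R3 = 216

216


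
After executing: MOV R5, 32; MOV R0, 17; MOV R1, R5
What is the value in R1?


Register state trace:
  MOV R5, 32  → R5 = 32
  MOV R0, 17  → R0 = 17
  MOV R1, R5  → R1 = 32
Final: R1 = 32

32


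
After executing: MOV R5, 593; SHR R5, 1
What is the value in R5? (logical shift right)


Register state trace:
  MOV R5, 593  → R5 = 593
  SHR R5, 1  → R5 = 593 >> 1 = 593 // 2^1 = 296
Final: R5 = 296

296


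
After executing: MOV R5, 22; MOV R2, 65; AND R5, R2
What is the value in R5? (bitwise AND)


Register state trace:
  MOV R5, 22  → R5 = 22 (0b00010110)
  MOV R2, 65  → R2 = 65 (0b01000001)
  AND R5, R2  → R5 = 22 AND 65 = 0 (0b00000000)
Final: R5 = 0

0


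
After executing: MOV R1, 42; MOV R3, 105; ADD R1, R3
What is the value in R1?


Register state trace:
  MOV R1, 42  → R1 = 42
  MOV R3, 105  → R3 = 105
  ADD R1, R3  → R1 = 42 + 105 = 147
Final: R1 = 147

147


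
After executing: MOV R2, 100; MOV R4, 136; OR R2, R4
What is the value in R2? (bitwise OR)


Register state trace:
  MOV R2, 100  → R2 = 100 (0b01100100)
  MOV R4, 136  → R4 = 136 (0b10001000)
  OR R2, R4   → R2 = 100 OR 136 = 236 (0b11101100)
Final: R2 = 236

236


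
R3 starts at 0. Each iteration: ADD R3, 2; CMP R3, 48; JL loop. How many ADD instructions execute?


Loop trace (R3 starts at 0, target 48, step 2):
  ADD #1: R3 = 0 + 2 = 2  → 2 < 48, loop
  ADD #2: R3 = 2 + 2 = 4  → 4 < 48, loop
  ADD #3: R3 = 4 + 2 = 6  → 6 < 48, loop
  ADD #4: R3 = 6 + 2 = 8  → 8 < 48, loop
  ADD #5: R3 = 8 + 2 = 10  → 10 < 48, loop
  ADD #6: R3 = 10 + 2 = 12  → 12 < 48, loop
  ADD #7: R3 = 12 + 2 = 14  → 14 < 48, loop
  ADD #8: R3 = 14 + 2 = 16  → 16 < 48, loop
  ADD #9: R3 = 16 + 2 = 18  → 18 < 48, loop
  ADD #10: R3 = 18 + 2 = 20  → 20 < 48, loop
  ADD #11: R3 = 20 + 2 = 22  → 22 < 48, loop
  ADD #12: R3 = 22 + 2 = 24  → 24 < 48, loop
  ADD #13: R3 = 24 + 2 = 26  → 26 < 48, loop
  ADD #14: R3 = 26 + 2 = 28  → 28 < 48, loop
  ADD #15: R3 = 28 + 2 = 30  → 30 < 48, loop
  ADD #16: R3 = 30 + 2 = 32  → 32 < 48, loop
  ADD #17: R3 = 32 + 2 = 34  → 34 < 48, loop
  ADD #18: R3 = 34 + 2 = 36  → 36 < 48, loop
  ADD #19: R3 = 36 + 2 = 38  → 38 < 48, loop
  ADD #20: R3 = 38 + 2 = 40  → 40 < 48, loop
  ADD #21: R3 = 40 + 2 = 42  → 42 < 48, loop
  ADD #22: R3 = 42 + 2 = 44  → 44 < 48, loop
  ADD #23: R3 = 44 + 2 = 46  → 46 < 48, loop
  ADD #24: R3 = 46 + 2 = 48  → 48 >= 48, exit
Total ADD instructions: 24

24


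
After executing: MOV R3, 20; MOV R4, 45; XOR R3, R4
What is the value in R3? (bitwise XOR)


Register state trace:
  MOV R3, 20  → R3 = 20 (0b00010100)
  MOV R4, 45  → R4 = 45 (0b00101101)
  XOR R3, R4  → R3 = 20 XOR 45 = 57 (0b00111001)
Final: R3 = 57

57


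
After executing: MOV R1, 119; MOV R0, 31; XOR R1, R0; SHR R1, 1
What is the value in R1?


Register state trace:
  MOV R1, 119  → R1 = 119 (0b01110111)
  MOV R0, 31  → R0 = 31 (0b00011111)
  XOR R1, R0  → R1 = 119 XOR 31 = 104 (0b01101000)
  SHR R1, 1  → R1 = 104 >> 1 = 52
Final: R1 = 52

52


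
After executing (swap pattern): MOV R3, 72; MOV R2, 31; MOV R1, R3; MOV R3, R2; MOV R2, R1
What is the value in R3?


Register state trace (swap pattern):
  MOV R3, 72  → R3 = 72
  MOV R2, 31  → R2 = 31
  MOV R1, R3  → R1 = 72  (save R3)
  MOV R3, R2  → R3 = 31  (R3 gets R2's value)
  MOV R2, R1  → R2 = 72  (R2 gets saved value)
Final: R3 = 31

31


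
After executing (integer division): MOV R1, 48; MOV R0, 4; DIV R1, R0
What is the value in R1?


Register state trace:
  MOV R1, 48  → R1 = 48
  MOV R0, 4  → R0 = 4
  DIV R1, R0  → R1 = 48 // 4 = 12
Final: R1 = 12

12


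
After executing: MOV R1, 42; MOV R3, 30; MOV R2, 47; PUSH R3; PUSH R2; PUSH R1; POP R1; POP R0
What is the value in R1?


Stack trace (top is rightmost):
  MOV R1, 42  → R1 = 42
  MOV R3, 30  → R3 = 30
  MOV R2, 47  → R2 = 47
  PUSH R3  → stack: [30]
  PUSH R2  → stack: [30, 47]
  PUSH R1  → stack: [30, 47, 42]
  POP R1  → R1 = 42, stack: [30, 47]
  POP R0  → R0 = 47, stack: [30]
Final: R1 = 42

42


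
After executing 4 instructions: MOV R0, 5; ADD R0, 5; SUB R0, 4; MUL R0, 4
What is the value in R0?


Register state trace:
  MOV R0, 5  → R0 = 5
  ADD R0, 5  → R0 = 5 + 5 = 10
  SUB R0, 4  → R0 = 10 - 4 = 6
  MUL R0, 4  → R0 = 6 * 4 = 24
Final: R0 = 24

24


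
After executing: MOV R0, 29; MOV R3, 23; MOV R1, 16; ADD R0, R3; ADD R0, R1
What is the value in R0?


Register state trace:
  MOV R0, 29  → R0 = 29
  MOV R3, 23  → R3 = 23
  MOV R1, 16  → R1 = 16
  ADD R0, R3  → R0 = 29 + 23 = 52
  ADD R0, R1  → R0 = 52 + 16 = 68
Final: R0 = 68

68


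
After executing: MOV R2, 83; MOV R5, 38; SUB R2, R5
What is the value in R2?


Register state trace:
  MOV R2, 83  → R2 = 83
  MOV R5, 38  → R5 = 38
  SUB R2, R5  → R2 = 83 - 38 = 45
Final: R2 = 45

45


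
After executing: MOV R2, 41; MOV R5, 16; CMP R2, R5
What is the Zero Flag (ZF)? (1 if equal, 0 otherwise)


Register state trace:
  MOV R2, 41  → R2 = 41
  MOV R5, 16  → R5 = 16
  CMP R2, R5  → computes 41 - 16 = 25
  Result is nonzero, so values are not equal
ZF = 0

0


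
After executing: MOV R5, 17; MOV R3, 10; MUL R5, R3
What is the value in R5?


Register state trace:
  MOV R5, 17  → R5 = 17
  MOV R3, 10  → R3 = 10
  MUL R5, R3  → R5 = 17 * 10 = 170
Final: R5 = 170

170


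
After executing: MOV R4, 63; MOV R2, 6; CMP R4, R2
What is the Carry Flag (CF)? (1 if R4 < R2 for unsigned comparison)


Register state trace:
  MOV R4, 63  → R4 = 63
  MOV R2, 6  → R2 = 6
  CMP R4, R2  → unsigned 63 - 6: no borrow
  63 >= 6, so CF = 0
CF = 0

0


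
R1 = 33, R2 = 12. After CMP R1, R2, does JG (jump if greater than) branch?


Trace:
  R1 = 33, R2 = 12
  CMP R1, R2  → compares 33 vs 12
  JG checks: is 33 greater than 12?
  33 > 12, so condition is true
Branch taken: Yes

Yes


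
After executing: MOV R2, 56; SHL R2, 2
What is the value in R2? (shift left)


Register state trace:
  MOV R2, 56  → R2 = 56
  SHL R2, 2  → R2 = 56 << 2 = 56 * 2^2 = 224
Final: R2 = 224

224


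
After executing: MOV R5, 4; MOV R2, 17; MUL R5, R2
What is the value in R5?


Register state trace:
  MOV R5, 4  → R5 = 4
  MOV R2, 17  → R2 = 17
  MUL R5, R2  → R5 = 4 * 17 = 68
Final: R5 = 68

68


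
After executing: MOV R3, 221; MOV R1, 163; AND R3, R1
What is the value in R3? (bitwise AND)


Register state trace:
  MOV R3, 221  → R3 = 221 (0b11011101)
  MOV R1, 163  → R1 = 163 (0b10100011)
  AND R3, R1  → R3 = 221 AND 163 = 129 (0b10000001)
Final: R3 = 129

129


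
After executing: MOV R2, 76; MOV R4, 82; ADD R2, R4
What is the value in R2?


Register state trace:
  MOV R2, 76  → R2 = 76
  MOV R4, 82  → R4 = 82
  ADD R2, R4  → R2 = 76 + 82 = 158
Final: R2 = 158

158


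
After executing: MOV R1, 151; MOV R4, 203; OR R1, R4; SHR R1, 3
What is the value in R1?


Register state trace:
  MOV R1, 151  → R1 = 151 (0b10010111)
  MOV R4, 203  → R4 = 203 (0b11001011)
  OR R1, R4  → R1 = 151 OR 203 = 223 (0b11011111)
  SHR R1, 3  → R1 = 223 >> 3 = 27
Final: R1 = 27

27


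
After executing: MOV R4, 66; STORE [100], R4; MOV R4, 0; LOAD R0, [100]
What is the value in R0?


Register and memory trace:
  MOV R4, 66  → R4 = 66
  STORE [100], R4  → mem[100] = 66
  MOV R4, 0  → R4 = 0
  LOAD R0, [100]  → R0 = mem[100] = 66
Final: R0 = 66

66


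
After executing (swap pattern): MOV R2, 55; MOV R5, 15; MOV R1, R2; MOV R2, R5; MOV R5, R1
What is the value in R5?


Register state trace (swap pattern):
  MOV R2, 55  → R2 = 55
  MOV R5, 15  → R5 = 15
  MOV R1, R2  → R1 = 55  (save R2)
  MOV R2, R5  → R2 = 15  (R2 gets R5's value)
  MOV R5, R1  → R5 = 55  (R5 gets saved value)
Final: R5 = 55

55


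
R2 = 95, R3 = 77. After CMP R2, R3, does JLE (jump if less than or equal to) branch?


Trace:
  R2 = 95, R3 = 77
  CMP R2, R3  → compares 95 vs 77
  JLE checks: is 95 less than or equal to 77?
  95 > 77, so condition is false
Branch taken: No

No


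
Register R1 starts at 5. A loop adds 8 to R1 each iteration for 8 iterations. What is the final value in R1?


Starting value: R1 = 5
  Iter 1: R1 = 5 + 8 = 13
  Iter 2: R1 = 13 + 8 = 21
  Iter 3: R1 = 21 + 8 = 29
  Iter 4: R1 = 29 + 8 = 37
  Iter 5: R1 = 37 + 8 = 45
  Iter 6: R1 = 45 + 8 = 53
  Iter 7: R1 = 53 + 8 = 61
  Iter 8: R1 = 61 + 8 = 69
Final: R1 = 69

69


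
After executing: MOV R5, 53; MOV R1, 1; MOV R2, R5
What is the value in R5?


Register state trace:
  MOV R5, 53  → R5 = 53
  MOV R1, 1  → R1 = 1
  MOV R2, R5  → R2 = 53
Final: R5 = 53

53


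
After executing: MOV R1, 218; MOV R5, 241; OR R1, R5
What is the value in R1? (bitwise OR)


Register state trace:
  MOV R1, 218  → R1 = 218 (0b11011010)
  MOV R5, 241  → R5 = 241 (0b11110001)
  OR R1, R5   → R1 = 218 OR 241 = 251 (0b11111011)
Final: R1 = 251

251


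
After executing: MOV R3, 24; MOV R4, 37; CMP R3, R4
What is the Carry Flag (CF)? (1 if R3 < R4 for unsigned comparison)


Register state trace:
  MOV R3, 24  → R3 = 24
  MOV R4, 37  → R4 = 37
  CMP R3, R4  → unsigned 24 - 37: borrow occurs
  24 < 37, so CF = 1
CF = 1

1


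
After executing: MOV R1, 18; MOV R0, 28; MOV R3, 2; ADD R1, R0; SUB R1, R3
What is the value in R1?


Register state trace:
  MOV R1, 18  → R1 = 18
  MOV R0, 28  → R0 = 28
  MOV R3, 2  → R3 = 2
  ADD R1, R0  → R1 = 18 + 28 = 46
  SUB R1, R3  → R1 = 46 - 2 = 44
Final: R1 = 44

44


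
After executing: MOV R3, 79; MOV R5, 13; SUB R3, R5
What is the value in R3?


Register state trace:
  MOV R3, 79  → R3 = 79
  MOV R5, 13  → R5 = 13
  SUB R3, R5  → R3 = 79 - 13 = 66
Final: R3 = 66

66


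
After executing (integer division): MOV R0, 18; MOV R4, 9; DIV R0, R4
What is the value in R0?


Register state trace:
  MOV R0, 18  → R0 = 18
  MOV R4, 9  → R4 = 9
  DIV R0, R4  → R0 = 18 // 9 = 2
Final: R0 = 2

2


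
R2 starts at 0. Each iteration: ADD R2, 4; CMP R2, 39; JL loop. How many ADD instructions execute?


Loop trace (R2 starts at 0, target 39, step 4):
  ADD #1: R2 = 0 + 4 = 4  → 4 < 39, loop
  ADD #2: R2 = 4 + 4 = 8  → 8 < 39, loop
  ADD #3: R2 = 8 + 4 = 12  → 12 < 39, loop
  ADD #4: R2 = 12 + 4 = 16  → 16 < 39, loop
  ADD #5: R2 = 16 + 4 = 20  → 20 < 39, loop
  ADD #6: R2 = 20 + 4 = 24  → 24 < 39, loop
  ADD #7: R2 = 24 + 4 = 28  → 28 < 39, loop
  ADD #8: R2 = 28 + 4 = 32  → 32 < 39, loop
  ADD #9: R2 = 32 + 4 = 36  → 36 < 39, loop
  ADD #10: R2 = 36 + 4 = 40  → 40 >= 39, exit
Total ADD instructions: 10

10


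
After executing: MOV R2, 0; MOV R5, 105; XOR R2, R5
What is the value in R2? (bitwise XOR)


Register state trace:
  MOV R2, 0  → R2 = 0 (0b00000000)
  MOV R5, 105  → R5 = 105 (0b01101001)
  XOR R2, R5  → R2 = 0 XOR 105 = 105 (0b01101001)
Final: R2 = 105

105


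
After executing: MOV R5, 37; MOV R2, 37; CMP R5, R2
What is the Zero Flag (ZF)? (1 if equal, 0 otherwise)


Register state trace:
  MOV R5, 37  → R5 = 37
  MOV R2, 37  → R2 = 37
  CMP R5, R2  → computes 37 - 37 = 0
  Result is zero, so values are equal
ZF = 1

1


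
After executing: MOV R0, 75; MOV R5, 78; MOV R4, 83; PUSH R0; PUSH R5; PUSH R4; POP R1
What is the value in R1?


Stack trace (top is rightmost):
  MOV R0, 75  → R0 = 75
  MOV R5, 78  → R5 = 78
  MOV R4, 83  → R4 = 83
  PUSH R0  → stack: [75]
  PUSH R5  → stack: [75, 78]
  PUSH R4  → stack: [75, 78, 83]
  POP R1  → R1 = 83, stack: [75, 78]
Final: R1 = 83

83


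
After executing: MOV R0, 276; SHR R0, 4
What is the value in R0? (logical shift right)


Register state trace:
  MOV R0, 276  → R0 = 276
  SHR R0, 4  → R0 = 276 >> 4 = 276 // 2^4 = 17
Final: R0 = 17

17


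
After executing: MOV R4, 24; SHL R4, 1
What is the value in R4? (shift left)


Register state trace:
  MOV R4, 24  → R4 = 24
  SHL R4, 1  → R4 = 24 << 1 = 24 * 2^1 = 48
Final: R4 = 48

48


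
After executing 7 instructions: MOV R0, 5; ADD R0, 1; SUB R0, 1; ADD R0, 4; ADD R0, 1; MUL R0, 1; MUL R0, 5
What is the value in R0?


Register state trace:
  MOV R0, 5  → R0 = 5
  ADD R0, 1  → R0 = 5 + 1 = 6
  SUB R0, 1  → R0 = 6 - 1 = 5
  ADD R0, 4  → R0 = 5 + 4 = 9
  ADD R0, 1  → R0 = 9 + 1 = 10
  MUL R0, 1  → R0 = 10 * 1 = 10
  MUL R0, 5  → R0 = 10 * 5 = 50
Final: R0 = 50

50


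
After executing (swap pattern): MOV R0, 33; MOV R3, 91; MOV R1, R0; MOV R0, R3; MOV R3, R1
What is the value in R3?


Register state trace (swap pattern):
  MOV R0, 33  → R0 = 33
  MOV R3, 91  → R3 = 91
  MOV R1, R0  → R1 = 33  (save R0)
  MOV R0, R3  → R0 = 91  (R0 gets R3's value)
  MOV R3, R1  → R3 = 33  (R3 gets saved value)
Final: R3 = 33

33


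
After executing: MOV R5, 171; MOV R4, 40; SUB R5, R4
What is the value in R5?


Register state trace:
  MOV R5, 171  → R5 = 171
  MOV R4, 40  → R4 = 40
  SUB R5, R4  → R5 = 171 - 40 = 131
Final: R5 = 131

131


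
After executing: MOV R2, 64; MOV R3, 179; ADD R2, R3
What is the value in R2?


Register state trace:
  MOV R2, 64  → R2 = 64
  MOV R3, 179  → R3 = 179
  ADD R2, R3  → R2 = 64 + 179 = 243
Final: R2 = 243

243


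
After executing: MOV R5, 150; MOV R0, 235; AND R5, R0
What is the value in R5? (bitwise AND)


Register state trace:
  MOV R5, 150  → R5 = 150 (0b10010110)
  MOV R0, 235  → R0 = 235 (0b11101011)
  AND R5, R0  → R5 = 150 AND 235 = 130 (0b10000010)
Final: R5 = 130

130


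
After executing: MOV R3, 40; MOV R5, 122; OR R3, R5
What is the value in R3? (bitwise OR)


Register state trace:
  MOV R3, 40  → R3 = 40 (0b00101000)
  MOV R5, 122  → R5 = 122 (0b01111010)
  OR R3, R5   → R3 = 40 OR 122 = 122 (0b01111010)
Final: R3 = 122

122


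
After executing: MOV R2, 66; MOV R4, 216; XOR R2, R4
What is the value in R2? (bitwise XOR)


Register state trace:
  MOV R2, 66  → R2 = 66 (0b01000010)
  MOV R4, 216  → R4 = 216 (0b11011000)
  XOR R2, R4  → R2 = 66 XOR 216 = 154 (0b10011010)
Final: R2 = 154

154


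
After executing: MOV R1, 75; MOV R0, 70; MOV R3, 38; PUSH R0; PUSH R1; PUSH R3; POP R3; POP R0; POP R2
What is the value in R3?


Stack trace (top is rightmost):
  MOV R1, 75  → R1 = 75
  MOV R0, 70  → R0 = 70
  MOV R3, 38  → R3 = 38
  PUSH R0  → stack: [70]
  PUSH R1  → stack: [70, 75]
  PUSH R3  → stack: [70, 75, 38]
  POP R3  → R3 = 38, stack: [70, 75]
  POP R0  → R0 = 75, stack: [70]
  POP R2  → R2 = 70, stack: []
Final: R3 = 38

38


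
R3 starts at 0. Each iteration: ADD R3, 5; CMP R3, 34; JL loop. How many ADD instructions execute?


Loop trace (R3 starts at 0, target 34, step 5):
  ADD #1: R3 = 0 + 5 = 5  → 5 < 34, loop
  ADD #2: R3 = 5 + 5 = 10  → 10 < 34, loop
  ADD #3: R3 = 10 + 5 = 15  → 15 < 34, loop
  ADD #4: R3 = 15 + 5 = 20  → 20 < 34, loop
  ADD #5: R3 = 20 + 5 = 25  → 25 < 34, loop
  ADD #6: R3 = 25 + 5 = 30  → 30 < 34, loop
  ADD #7: R3 = 30 + 5 = 35  → 35 >= 34, exit
Total ADD instructions: 7

7


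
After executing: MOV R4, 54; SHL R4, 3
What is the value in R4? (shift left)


Register state trace:
  MOV R4, 54  → R4 = 54
  SHL R4, 3  → R4 = 54 << 3 = 54 * 2^3 = 432
Final: R4 = 432

432


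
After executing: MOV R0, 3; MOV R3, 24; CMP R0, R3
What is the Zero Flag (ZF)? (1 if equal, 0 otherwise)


Register state trace:
  MOV R0, 3  → R0 = 3
  MOV R3, 24  → R3 = 24
  CMP R0, R3  → computes 3 - 24 = -21
  Result is nonzero, so values are not equal
ZF = 0

0


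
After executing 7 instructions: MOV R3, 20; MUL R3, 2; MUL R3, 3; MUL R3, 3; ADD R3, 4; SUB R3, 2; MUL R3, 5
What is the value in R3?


Register state trace:
  MOV R3, 20  → R3 = 20
  MUL R3, 2  → R3 = 20 * 2 = 40
  MUL R3, 3  → R3 = 40 * 3 = 120
  MUL R3, 3  → R3 = 120 * 3 = 360
  ADD R3, 4  → R3 = 360 + 4 = 364
  SUB R3, 2  → R3 = 364 - 2 = 362
  MUL R3, 5  → R3 = 362 * 5 = 1810
Final: R3 = 1810

1810


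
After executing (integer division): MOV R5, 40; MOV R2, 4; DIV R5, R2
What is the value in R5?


Register state trace:
  MOV R5, 40  → R5 = 40
  MOV R2, 4  → R2 = 4
  DIV R5, R2  → R5 = 40 // 4 = 10
Final: R5 = 10

10


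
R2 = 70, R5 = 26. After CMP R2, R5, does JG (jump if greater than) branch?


Trace:
  R2 = 70, R5 = 26
  CMP R2, R5  → compares 70 vs 26
  JG checks: is 70 greater than 26?
  70 > 26, so condition is true
Branch taken: Yes

Yes


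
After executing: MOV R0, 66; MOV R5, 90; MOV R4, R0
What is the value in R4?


Register state trace:
  MOV R0, 66  → R0 = 66
  MOV R5, 90  → R5 = 90
  MOV R4, R0  → R4 = 66
Final: R4 = 66

66


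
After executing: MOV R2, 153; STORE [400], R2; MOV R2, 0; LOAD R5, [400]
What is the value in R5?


Register and memory trace:
  MOV R2, 153  → R2 = 153
  STORE [400], R2  → mem[400] = 153
  MOV R2, 0  → R2 = 0
  LOAD R5, [400]  → R5 = mem[400] = 153
Final: R5 = 153

153


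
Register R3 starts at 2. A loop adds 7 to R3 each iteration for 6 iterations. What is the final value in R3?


Starting value: R3 = 2
  Iter 1: R3 = 2 + 7 = 9
  Iter 2: R3 = 9 + 7 = 16
  Iter 3: R3 = 16 + 7 = 23
  Iter 4: R3 = 23 + 7 = 30
  Iter 5: R3 = 30 + 7 = 37
  Iter 6: R3 = 37 + 7 = 44
Final: R3 = 44

44


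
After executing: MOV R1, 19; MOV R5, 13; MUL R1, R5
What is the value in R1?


Register state trace:
  MOV R1, 19  → R1 = 19
  MOV R5, 13  → R5 = 13
  MUL R1, R5  → R1 = 19 * 13 = 247
Final: R1 = 247

247


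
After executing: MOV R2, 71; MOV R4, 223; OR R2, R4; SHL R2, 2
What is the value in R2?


Register state trace:
  MOV R2, 71  → R2 = 71 (0b01000111)
  MOV R4, 223  → R4 = 223 (0b11011111)
  OR R2, R4  → R2 = 71 OR 223 = 223 (0b11011111)
  SHL R2, 2  → R2 = 223 << 2 = 892
Final: R2 = 892

892


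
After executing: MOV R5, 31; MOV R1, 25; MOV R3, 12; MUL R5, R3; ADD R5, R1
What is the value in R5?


Register state trace:
  MOV R5, 31  → R5 = 31
  MOV R1, 25  → R1 = 25
  MOV R3, 12  → R3 = 12
  MUL R5, R3  → R5 = 31 * 12 = 372
  ADD R5, R1  → R5 = 372 + 25 = 397
Final: R5 = 397

397


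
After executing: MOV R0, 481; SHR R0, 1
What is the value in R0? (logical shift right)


Register state trace:
  MOV R0, 481  → R0 = 481
  SHR R0, 1  → R0 = 481 >> 1 = 481 // 2^1 = 240
Final: R0 = 240

240


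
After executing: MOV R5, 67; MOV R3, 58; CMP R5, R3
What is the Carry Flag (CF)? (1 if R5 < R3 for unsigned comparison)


Register state trace:
  MOV R5, 67  → R5 = 67
  MOV R3, 58  → R3 = 58
  CMP R5, R3  → unsigned 67 - 58: no borrow
  67 >= 58, so CF = 0
CF = 0

0


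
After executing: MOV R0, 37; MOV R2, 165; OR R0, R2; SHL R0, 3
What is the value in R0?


Register state trace:
  MOV R0, 37  → R0 = 37 (0b00100101)
  MOV R2, 165  → R2 = 165 (0b10100101)
  OR R0, R2  → R0 = 37 OR 165 = 165 (0b10100101)
  SHL R0, 3  → R0 = 165 << 3 = 1320
Final: R0 = 1320

1320


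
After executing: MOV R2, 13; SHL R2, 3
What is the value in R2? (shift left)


Register state trace:
  MOV R2, 13  → R2 = 13
  SHL R2, 3  → R2 = 13 << 3 = 13 * 2^3 = 104
Final: R2 = 104

104


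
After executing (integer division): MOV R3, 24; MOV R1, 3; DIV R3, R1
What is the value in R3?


Register state trace:
  MOV R3, 24  → R3 = 24
  MOV R1, 3  → R1 = 3
  DIV R3, R1  → R3 = 24 // 3 = 8
Final: R3 = 8

8


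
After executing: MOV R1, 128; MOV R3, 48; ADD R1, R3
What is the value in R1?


Register state trace:
  MOV R1, 128  → R1 = 128
  MOV R3, 48  → R3 = 48
  ADD R1, R3  → R1 = 128 + 48 = 176
Final: R1 = 176

176


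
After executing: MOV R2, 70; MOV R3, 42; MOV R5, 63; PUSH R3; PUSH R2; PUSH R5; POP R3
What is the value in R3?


Stack trace (top is rightmost):
  MOV R2, 70  → R2 = 70
  MOV R3, 42  → R3 = 42
  MOV R5, 63  → R5 = 63
  PUSH R3  → stack: [42]
  PUSH R2  → stack: [42, 70]
  PUSH R5  → stack: [42, 70, 63]
  POP R3  → R3 = 63, stack: [42, 70]
Final: R3 = 63

63


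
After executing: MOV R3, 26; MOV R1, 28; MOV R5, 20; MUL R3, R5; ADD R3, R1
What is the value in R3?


Register state trace:
  MOV R3, 26  → R3 = 26
  MOV R1, 28  → R1 = 28
  MOV R5, 20  → R5 = 20
  MUL R3, R5  → R3 = 26 * 20 = 520
  ADD R3, R1  → R3 = 520 + 28 = 548
Final: R3 = 548

548


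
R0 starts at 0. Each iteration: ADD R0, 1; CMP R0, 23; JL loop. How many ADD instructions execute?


Loop trace (R0 starts at 0, target 23, step 1):
  ADD #1: R0 = 0 + 1 = 1  → 1 < 23, loop
  ADD #2: R0 = 1 + 1 = 2  → 2 < 23, loop
  ADD #3: R0 = 2 + 1 = 3  → 3 < 23, loop
  ADD #4: R0 = 3 + 1 = 4  → 4 < 23, loop
  ADD #5: R0 = 4 + 1 = 5  → 5 < 23, loop
  ADD #6: R0 = 5 + 1 = 6  → 6 < 23, loop
  ADD #7: R0 = 6 + 1 = 7  → 7 < 23, loop
  ADD #8: R0 = 7 + 1 = 8  → 8 < 23, loop
  ADD #9: R0 = 8 + 1 = 9  → 9 < 23, loop
  ADD #10: R0 = 9 + 1 = 10  → 10 < 23, loop
  ADD #11: R0 = 10 + 1 = 11  → 11 < 23, loop
  ADD #12: R0 = 11 + 1 = 12  → 12 < 23, loop
  ADD #13: R0 = 12 + 1 = 13  → 13 < 23, loop
  ADD #14: R0 = 13 + 1 = 14  → 14 < 23, loop
  ADD #15: R0 = 14 + 1 = 15  → 15 < 23, loop
  ADD #16: R0 = 15 + 1 = 16  → 16 < 23, loop
  ADD #17: R0 = 16 + 1 = 17  → 17 < 23, loop
  ADD #18: R0 = 17 + 1 = 18  → 18 < 23, loop
  ADD #19: R0 = 18 + 1 = 19  → 19 < 23, loop
  ADD #20: R0 = 19 + 1 = 20  → 20 < 23, loop
  ADD #21: R0 = 20 + 1 = 21  → 21 < 23, loop
  ADD #22: R0 = 21 + 1 = 22  → 22 < 23, loop
  ADD #23: R0 = 22 + 1 = 23  → 23 >= 23, exit
Total ADD instructions: 23

23


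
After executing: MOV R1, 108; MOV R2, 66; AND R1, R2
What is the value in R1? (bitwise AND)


Register state trace:
  MOV R1, 108  → R1 = 108 (0b01101100)
  MOV R2, 66  → R2 = 66 (0b01000010)
  AND R1, R2  → R1 = 108 AND 66 = 64 (0b01000000)
Final: R1 = 64

64


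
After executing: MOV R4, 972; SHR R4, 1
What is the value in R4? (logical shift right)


Register state trace:
  MOV R4, 972  → R4 = 972
  SHR R4, 1  → R4 = 972 >> 1 = 972 // 2^1 = 486
Final: R4 = 486

486


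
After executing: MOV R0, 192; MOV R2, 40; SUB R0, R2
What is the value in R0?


Register state trace:
  MOV R0, 192  → R0 = 192
  MOV R2, 40  → R2 = 40
  SUB R0, R2  → R0 = 192 - 40 = 152
Final: R0 = 152

152


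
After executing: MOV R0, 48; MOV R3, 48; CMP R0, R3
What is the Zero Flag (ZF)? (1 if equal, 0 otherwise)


Register state trace:
  MOV R0, 48  → R0 = 48
  MOV R3, 48  → R3 = 48
  CMP R0, R3  → computes 48 - 48 = 0
  Result is zero, so values are equal
ZF = 1

1


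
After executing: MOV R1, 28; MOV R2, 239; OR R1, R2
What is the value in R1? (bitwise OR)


Register state trace:
  MOV R1, 28  → R1 = 28 (0b00011100)
  MOV R2, 239  → R2 = 239 (0b11101111)
  OR R1, R2   → R1 = 28 OR 239 = 255 (0b11111111)
Final: R1 = 255

255


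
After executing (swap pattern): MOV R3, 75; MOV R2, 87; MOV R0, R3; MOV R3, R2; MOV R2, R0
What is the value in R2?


Register state trace (swap pattern):
  MOV R3, 75  → R3 = 75
  MOV R2, 87  → R2 = 87
  MOV R0, R3  → R0 = 75  (save R3)
  MOV R3, R2  → R3 = 87  (R3 gets R2's value)
  MOV R2, R0  → R2 = 75  (R2 gets saved value)
Final: R2 = 75

75


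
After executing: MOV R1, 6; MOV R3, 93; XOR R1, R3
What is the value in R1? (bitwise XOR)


Register state trace:
  MOV R1, 6  → R1 = 6 (0b00000110)
  MOV R3, 93  → R3 = 93 (0b01011101)
  XOR R1, R3  → R1 = 6 XOR 93 = 91 (0b01011011)
Final: R1 = 91

91


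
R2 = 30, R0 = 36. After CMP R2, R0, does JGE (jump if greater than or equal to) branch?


Trace:
  R2 = 30, R0 = 36
  CMP R2, R0  → compares 30 vs 36
  JGE checks: is 30 greater than or equal to 36?
  30 < 36, so condition is false
Branch taken: No

No


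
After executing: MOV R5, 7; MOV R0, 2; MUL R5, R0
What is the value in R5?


Register state trace:
  MOV R5, 7  → R5 = 7
  MOV R0, 2  → R0 = 2
  MUL R5, R0  → R5 = 7 * 2 = 14
Final: R5 = 14

14


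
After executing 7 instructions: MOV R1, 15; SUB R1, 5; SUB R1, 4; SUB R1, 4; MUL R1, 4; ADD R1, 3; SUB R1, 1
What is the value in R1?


Register state trace:
  MOV R1, 15  → R1 = 15
  SUB R1, 5  → R1 = 15 - 5 = 10
  SUB R1, 4  → R1 = 10 - 4 = 6
  SUB R1, 4  → R1 = 6 - 4 = 2
  MUL R1, 4  → R1 = 2 * 4 = 8
  ADD R1, 3  → R1 = 8 + 3 = 11
  SUB R1, 1  → R1 = 11 - 1 = 10
Final: R1 = 10

10


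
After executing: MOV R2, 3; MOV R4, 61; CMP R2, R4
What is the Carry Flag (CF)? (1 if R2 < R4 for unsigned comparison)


Register state trace:
  MOV R2, 3  → R2 = 3
  MOV R4, 61  → R4 = 61
  CMP R2, R4  → unsigned 3 - 61: borrow occurs
  3 < 61, so CF = 1
CF = 1

1


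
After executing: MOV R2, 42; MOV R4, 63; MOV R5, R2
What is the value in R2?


Register state trace:
  MOV R2, 42  → R2 = 42
  MOV R4, 63  → R4 = 63
  MOV R5, R2  → R5 = 42
Final: R2 = 42

42


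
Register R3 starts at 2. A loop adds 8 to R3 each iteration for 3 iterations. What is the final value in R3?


Starting value: R3 = 2
  Iter 1: R3 = 2 + 8 = 10
  Iter 2: R3 = 10 + 8 = 18
  Iter 3: R3 = 18 + 8 = 26
Final: R3 = 26

26


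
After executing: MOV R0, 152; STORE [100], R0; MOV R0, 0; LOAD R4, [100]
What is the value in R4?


Register and memory trace:
  MOV R0, 152  → R0 = 152
  STORE [100], R0  → mem[100] = 152
  MOV R0, 0  → R0 = 0
  LOAD R4, [100]  → R4 = mem[100] = 152
Final: R4 = 152

152


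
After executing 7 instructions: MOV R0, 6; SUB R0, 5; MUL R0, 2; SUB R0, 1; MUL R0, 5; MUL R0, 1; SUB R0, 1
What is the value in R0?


Register state trace:
  MOV R0, 6  → R0 = 6
  SUB R0, 5  → R0 = 6 - 5 = 1
  MUL R0, 2  → R0 = 1 * 2 = 2
  SUB R0, 1  → R0 = 2 - 1 = 1
  MUL R0, 5  → R0 = 1 * 5 = 5
  MUL R0, 1  → R0 = 5 * 1 = 5
  SUB R0, 1  → R0 = 5 - 1 = 4
Final: R0 = 4

4


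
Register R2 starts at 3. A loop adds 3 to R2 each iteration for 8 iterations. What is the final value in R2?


Starting value: R2 = 3
  Iter 1: R2 = 3 + 3 = 6
  Iter 2: R2 = 6 + 3 = 9
  Iter 3: R2 = 9 + 3 = 12
  Iter 4: R2 = 12 + 3 = 15
  Iter 5: R2 = 15 + 3 = 18
  Iter 6: R2 = 18 + 3 = 21
  Iter 7: R2 = 21 + 3 = 24
  Iter 8: R2 = 24 + 3 = 27
Final: R2 = 27

27


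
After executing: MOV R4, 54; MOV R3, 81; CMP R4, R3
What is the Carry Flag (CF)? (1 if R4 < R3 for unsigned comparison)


Register state trace:
  MOV R4, 54  → R4 = 54
  MOV R3, 81  → R3 = 81
  CMP R4, R3  → unsigned 54 - 81: borrow occurs
  54 < 81, so CF = 1
CF = 1

1


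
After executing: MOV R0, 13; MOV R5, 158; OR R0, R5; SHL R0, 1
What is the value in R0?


Register state trace:
  MOV R0, 13  → R0 = 13 (0b00001101)
  MOV R5, 158  → R5 = 158 (0b10011110)
  OR R0, R5  → R0 = 13 OR 158 = 159 (0b10011111)
  SHL R0, 1  → R0 = 159 << 1 = 318
Final: R0 = 318

318


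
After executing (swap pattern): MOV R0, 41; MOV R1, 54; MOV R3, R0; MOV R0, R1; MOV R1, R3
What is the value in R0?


Register state trace (swap pattern):
  MOV R0, 41  → R0 = 41
  MOV R1, 54  → R1 = 54
  MOV R3, R0  → R3 = 41  (save R0)
  MOV R0, R1  → R0 = 54  (R0 gets R1's value)
  MOV R1, R3  → R1 = 41  (R1 gets saved value)
Final: R0 = 54

54


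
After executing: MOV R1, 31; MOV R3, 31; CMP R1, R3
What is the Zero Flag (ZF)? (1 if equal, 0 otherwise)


Register state trace:
  MOV R1, 31  → R1 = 31
  MOV R3, 31  → R3 = 31
  CMP R1, R3  → computes 31 - 31 = 0
  Result is zero, so values are equal
ZF = 1

1


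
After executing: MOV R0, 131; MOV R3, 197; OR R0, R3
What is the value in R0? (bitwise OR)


Register state trace:
  MOV R0, 131  → R0 = 131 (0b10000011)
  MOV R3, 197  → R3 = 197 (0b11000101)
  OR R0, R3   → R0 = 131 OR 197 = 199 (0b11000111)
Final: R0 = 199

199


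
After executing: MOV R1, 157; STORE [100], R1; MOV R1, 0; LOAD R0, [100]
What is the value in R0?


Register and memory trace:
  MOV R1, 157  → R1 = 157
  STORE [100], R1  → mem[100] = 157
  MOV R1, 0  → R1 = 0
  LOAD R0, [100]  → R0 = mem[100] = 157
Final: R0 = 157

157


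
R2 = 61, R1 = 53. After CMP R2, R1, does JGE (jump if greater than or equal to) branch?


Trace:
  R2 = 61, R1 = 53
  CMP R2, R1  → compares 61 vs 53
  JGE checks: is 61 greater than or equal to 53?
  61 > 53, so condition is true
Branch taken: Yes

Yes


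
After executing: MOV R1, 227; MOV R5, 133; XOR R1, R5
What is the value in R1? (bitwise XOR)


Register state trace:
  MOV R1, 227  → R1 = 227 (0b11100011)
  MOV R5, 133  → R5 = 133 (0b10000101)
  XOR R1, R5  → R1 = 227 XOR 133 = 102 (0b01100110)
Final: R1 = 102

102


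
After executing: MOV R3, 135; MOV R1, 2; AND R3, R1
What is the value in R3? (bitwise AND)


Register state trace:
  MOV R3, 135  → R3 = 135 (0b10000111)
  MOV R1, 2  → R1 = 2 (0b00000010)
  AND R3, R1  → R3 = 135 AND 2 = 2 (0b00000010)
Final: R3 = 2

2


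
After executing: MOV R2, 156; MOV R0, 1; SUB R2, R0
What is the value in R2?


Register state trace:
  MOV R2, 156  → R2 = 156
  MOV R0, 1  → R0 = 1
  SUB R2, R0  → R2 = 156 - 1 = 155
Final: R2 = 155

155


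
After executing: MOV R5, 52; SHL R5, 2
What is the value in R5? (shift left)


Register state trace:
  MOV R5, 52  → R5 = 52
  SHL R5, 2  → R5 = 52 << 2 = 52 * 2^2 = 208
Final: R5 = 208

208


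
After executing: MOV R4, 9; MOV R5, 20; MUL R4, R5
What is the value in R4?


Register state trace:
  MOV R4, 9  → R4 = 9
  MOV R5, 20  → R5 = 20
  MUL R4, R5  → R4 = 9 * 20 = 180
Final: R4 = 180

180


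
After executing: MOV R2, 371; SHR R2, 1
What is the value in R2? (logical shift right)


Register state trace:
  MOV R2, 371  → R2 = 371
  SHR R2, 1  → R2 = 371 >> 1 = 371 // 2^1 = 185
Final: R2 = 185

185


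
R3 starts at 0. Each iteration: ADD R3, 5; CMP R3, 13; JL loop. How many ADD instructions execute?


Loop trace (R3 starts at 0, target 13, step 5):
  ADD #1: R3 = 0 + 5 = 5  → 5 < 13, loop
  ADD #2: R3 = 5 + 5 = 10  → 10 < 13, loop
  ADD #3: R3 = 10 + 5 = 15  → 15 >= 13, exit
Total ADD instructions: 3

3


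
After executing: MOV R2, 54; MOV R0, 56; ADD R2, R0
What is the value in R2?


Register state trace:
  MOV R2, 54  → R2 = 54
  MOV R0, 56  → R0 = 56
  ADD R2, R0  → R2 = 54 + 56 = 110
Final: R2 = 110

110


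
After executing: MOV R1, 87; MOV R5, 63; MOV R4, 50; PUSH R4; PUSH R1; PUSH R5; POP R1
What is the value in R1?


Stack trace (top is rightmost):
  MOV R1, 87  → R1 = 87
  MOV R5, 63  → R5 = 63
  MOV R4, 50  → R4 = 50
  PUSH R4  → stack: [50]
  PUSH R1  → stack: [50, 87]
  PUSH R5  → stack: [50, 87, 63]
  POP R1  → R1 = 63, stack: [50, 87]
Final: R1 = 63

63


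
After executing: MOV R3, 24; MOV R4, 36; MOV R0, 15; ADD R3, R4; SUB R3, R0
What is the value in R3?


Register state trace:
  MOV R3, 24  → R3 = 24
  MOV R4, 36  → R4 = 36
  MOV R0, 15  → R0 = 15
  ADD R3, R4  → R3 = 24 + 36 = 60
  SUB R3, R0  → R3 = 60 - 15 = 45
Final: R3 = 45

45


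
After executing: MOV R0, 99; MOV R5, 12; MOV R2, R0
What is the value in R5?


Register state trace:
  MOV R0, 99  → R0 = 99
  MOV R5, 12  → R5 = 12
  MOV R2, R0  → R2 = 99
Final: R5 = 12

12


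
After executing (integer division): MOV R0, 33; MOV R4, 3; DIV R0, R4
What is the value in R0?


Register state trace:
  MOV R0, 33  → R0 = 33
  MOV R4, 3  → R4 = 3
  DIV R0, R4  → R0 = 33 // 3 = 11
Final: R0 = 11

11


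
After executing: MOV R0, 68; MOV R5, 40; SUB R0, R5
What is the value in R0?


Register state trace:
  MOV R0, 68  → R0 = 68
  MOV R5, 40  → R5 = 40
  SUB R0, R5  → R0 = 68 - 40 = 28
Final: R0 = 28

28


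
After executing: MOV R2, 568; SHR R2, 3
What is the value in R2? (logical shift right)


Register state trace:
  MOV R2, 568  → R2 = 568
  SHR R2, 3  → R2 = 568 >> 3 = 568 // 2^3 = 71
Final: R2 = 71

71


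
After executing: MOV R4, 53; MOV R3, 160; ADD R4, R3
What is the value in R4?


Register state trace:
  MOV R4, 53  → R4 = 53
  MOV R3, 160  → R3 = 160
  ADD R4, R3  → R4 = 53 + 160 = 213
Final: R4 = 213

213


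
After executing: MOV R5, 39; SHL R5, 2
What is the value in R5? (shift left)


Register state trace:
  MOV R5, 39  → R5 = 39
  SHL R5, 2  → R5 = 39 << 2 = 39 * 2^2 = 156
Final: R5 = 156

156


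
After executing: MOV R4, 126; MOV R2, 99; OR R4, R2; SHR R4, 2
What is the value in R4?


Register state trace:
  MOV R4, 126  → R4 = 126 (0b01111110)
  MOV R2, 99  → R2 = 99 (0b01100011)
  OR R4, R2  → R4 = 126 OR 99 = 127 (0b01111111)
  SHR R4, 2  → R4 = 127 >> 2 = 31
Final: R4 = 31

31


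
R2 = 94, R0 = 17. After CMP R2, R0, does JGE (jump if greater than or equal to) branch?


Trace:
  R2 = 94, R0 = 17
  CMP R2, R0  → compares 94 vs 17
  JGE checks: is 94 greater than or equal to 17?
  94 > 17, so condition is true
Branch taken: Yes

Yes


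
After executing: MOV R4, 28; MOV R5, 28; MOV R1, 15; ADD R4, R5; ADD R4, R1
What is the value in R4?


Register state trace:
  MOV R4, 28  → R4 = 28
  MOV R5, 28  → R5 = 28
  MOV R1, 15  → R1 = 15
  ADD R4, R5  → R4 = 28 + 28 = 56
  ADD R4, R1  → R4 = 56 + 15 = 71
Final: R4 = 71

71


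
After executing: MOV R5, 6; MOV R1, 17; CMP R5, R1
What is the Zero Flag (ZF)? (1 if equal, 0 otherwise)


Register state trace:
  MOV R5, 6  → R5 = 6
  MOV R1, 17  → R1 = 17
  CMP R5, R1  → computes 6 - 17 = -11
  Result is nonzero, so values are not equal
ZF = 0

0


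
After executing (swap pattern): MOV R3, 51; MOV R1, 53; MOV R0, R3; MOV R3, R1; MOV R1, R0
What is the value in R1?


Register state trace (swap pattern):
  MOV R3, 51  → R3 = 51
  MOV R1, 53  → R1 = 53
  MOV R0, R3  → R0 = 51  (save R3)
  MOV R3, R1  → R3 = 53  (R3 gets R1's value)
  MOV R1, R0  → R1 = 51  (R1 gets saved value)
Final: R1 = 51

51


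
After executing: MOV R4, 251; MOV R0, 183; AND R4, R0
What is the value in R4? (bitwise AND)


Register state trace:
  MOV R4, 251  → R4 = 251 (0b11111011)
  MOV R0, 183  → R0 = 183 (0b10110111)
  AND R4, R0  → R4 = 251 AND 183 = 179 (0b10110011)
Final: R4 = 179

179


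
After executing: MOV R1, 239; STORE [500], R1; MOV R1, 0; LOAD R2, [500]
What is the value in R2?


Register and memory trace:
  MOV R1, 239  → R1 = 239
  STORE [500], R1  → mem[500] = 239
  MOV R1, 0  → R1 = 0
  LOAD R2, [500]  → R2 = mem[500] = 239
Final: R2 = 239

239


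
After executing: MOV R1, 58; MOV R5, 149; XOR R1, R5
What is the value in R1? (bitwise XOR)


Register state trace:
  MOV R1, 58  → R1 = 58 (0b00111010)
  MOV R5, 149  → R5 = 149 (0b10010101)
  XOR R1, R5  → R1 = 58 XOR 149 = 175 (0b10101111)
Final: R1 = 175

175


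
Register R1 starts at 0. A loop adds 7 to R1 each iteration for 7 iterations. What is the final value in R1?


Starting value: R1 = 0
  Iter 1: R1 = 0 + 7 = 7
  Iter 2: R1 = 7 + 7 = 14
  Iter 3: R1 = 14 + 7 = 21
  Iter 4: R1 = 21 + 7 = 28
  Iter 5: R1 = 28 + 7 = 35
  Iter 6: R1 = 35 + 7 = 42
  Iter 7: R1 = 42 + 7 = 49
Final: R1 = 49

49


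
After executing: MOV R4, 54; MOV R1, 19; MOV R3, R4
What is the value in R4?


Register state trace:
  MOV R4, 54  → R4 = 54
  MOV R1, 19  → R1 = 19
  MOV R3, R4  → R3 = 54
Final: R4 = 54

54


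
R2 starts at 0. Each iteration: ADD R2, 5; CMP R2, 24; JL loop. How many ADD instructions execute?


Loop trace (R2 starts at 0, target 24, step 5):
  ADD #1: R2 = 0 + 5 = 5  → 5 < 24, loop
  ADD #2: R2 = 5 + 5 = 10  → 10 < 24, loop
  ADD #3: R2 = 10 + 5 = 15  → 15 < 24, loop
  ADD #4: R2 = 15 + 5 = 20  → 20 < 24, loop
  ADD #5: R2 = 20 + 5 = 25  → 25 >= 24, exit
Total ADD instructions: 5

5


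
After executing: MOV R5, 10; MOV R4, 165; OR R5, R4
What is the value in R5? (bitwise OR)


Register state trace:
  MOV R5, 10  → R5 = 10 (0b00001010)
  MOV R4, 165  → R4 = 165 (0b10100101)
  OR R5, R4   → R5 = 10 OR 165 = 175 (0b10101111)
Final: R5 = 175

175


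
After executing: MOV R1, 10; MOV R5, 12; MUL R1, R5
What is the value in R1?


Register state trace:
  MOV R1, 10  → R1 = 10
  MOV R5, 12  → R5 = 12
  MUL R1, R5  → R1 = 10 * 12 = 120
Final: R1 = 120

120


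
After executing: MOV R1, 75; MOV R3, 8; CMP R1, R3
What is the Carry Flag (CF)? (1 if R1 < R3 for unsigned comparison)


Register state trace:
  MOV R1, 75  → R1 = 75
  MOV R3, 8  → R3 = 8
  CMP R1, R3  → unsigned 75 - 8: no borrow
  75 >= 8, so CF = 0
CF = 0

0


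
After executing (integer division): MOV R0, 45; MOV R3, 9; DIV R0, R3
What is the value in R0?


Register state trace:
  MOV R0, 45  → R0 = 45
  MOV R3, 9  → R3 = 9
  DIV R0, R3  → R0 = 45 // 9 = 5
Final: R0 = 5

5


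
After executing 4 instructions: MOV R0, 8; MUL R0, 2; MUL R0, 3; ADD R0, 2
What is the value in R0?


Register state trace:
  MOV R0, 8  → R0 = 8
  MUL R0, 2  → R0 = 8 * 2 = 16
  MUL R0, 3  → R0 = 16 * 3 = 48
  ADD R0, 2  → R0 = 48 + 2 = 50
Final: R0 = 50

50


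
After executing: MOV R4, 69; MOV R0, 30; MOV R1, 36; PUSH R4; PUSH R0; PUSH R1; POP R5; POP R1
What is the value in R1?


Stack trace (top is rightmost):
  MOV R4, 69  → R4 = 69
  MOV R0, 30  → R0 = 30
  MOV R1, 36  → R1 = 36
  PUSH R4  → stack: [69]
  PUSH R0  → stack: [69, 30]
  PUSH R1  → stack: [69, 30, 36]
  POP R5  → R5 = 36, stack: [69, 30]
  POP R1  → R1 = 30, stack: [69]
Final: R1 = 30

30


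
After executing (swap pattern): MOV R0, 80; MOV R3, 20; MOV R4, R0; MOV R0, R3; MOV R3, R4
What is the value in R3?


Register state trace (swap pattern):
  MOV R0, 80  → R0 = 80
  MOV R3, 20  → R3 = 20
  MOV R4, R0  → R4 = 80  (save R0)
  MOV R0, R3  → R0 = 20  (R0 gets R3's value)
  MOV R3, R4  → R3 = 80  (R3 gets saved value)
Final: R3 = 80

80


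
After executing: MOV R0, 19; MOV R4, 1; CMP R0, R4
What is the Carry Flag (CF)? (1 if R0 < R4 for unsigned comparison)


Register state trace:
  MOV R0, 19  → R0 = 19
  MOV R4, 1  → R4 = 1
  CMP R0, R4  → unsigned 19 - 1: no borrow
  19 >= 1, so CF = 0
CF = 0

0


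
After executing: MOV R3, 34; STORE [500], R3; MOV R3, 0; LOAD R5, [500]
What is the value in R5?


Register and memory trace:
  MOV R3, 34  → R3 = 34
  STORE [500], R3  → mem[500] = 34
  MOV R3, 0  → R3 = 0
  LOAD R5, [500]  → R5 = mem[500] = 34
Final: R5 = 34

34


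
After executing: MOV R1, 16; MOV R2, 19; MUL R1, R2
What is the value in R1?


Register state trace:
  MOV R1, 16  → R1 = 16
  MOV R2, 19  → R2 = 19
  MUL R1, R2  → R1 = 16 * 19 = 304
Final: R1 = 304

304


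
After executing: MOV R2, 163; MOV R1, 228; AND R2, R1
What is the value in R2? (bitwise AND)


Register state trace:
  MOV R2, 163  → R2 = 163 (0b10100011)
  MOV R1, 228  → R1 = 228 (0b11100100)
  AND R2, R1  → R2 = 163 AND 228 = 160 (0b10100000)
Final: R2 = 160

160


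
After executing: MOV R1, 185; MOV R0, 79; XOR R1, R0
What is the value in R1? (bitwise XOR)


Register state trace:
  MOV R1, 185  → R1 = 185 (0b10111001)
  MOV R0, 79  → R0 = 79 (0b01001111)
  XOR R1, R0  → R1 = 185 XOR 79 = 246 (0b11110110)
Final: R1 = 246

246


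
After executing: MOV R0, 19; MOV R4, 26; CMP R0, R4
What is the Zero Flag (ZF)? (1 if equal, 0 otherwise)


Register state trace:
  MOV R0, 19  → R0 = 19
  MOV R4, 26  → R4 = 26
  CMP R0, R4  → computes 19 - 26 = -7
  Result is nonzero, so values are not equal
ZF = 0

0
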